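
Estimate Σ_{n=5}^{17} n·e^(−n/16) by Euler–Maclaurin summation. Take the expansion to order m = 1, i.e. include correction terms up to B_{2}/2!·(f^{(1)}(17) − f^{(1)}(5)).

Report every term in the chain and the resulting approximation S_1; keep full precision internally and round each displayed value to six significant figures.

S_1 ≈ 68.0738

The integral term ∫_5^17 x·e^(−x/16) dx = 63.3509.
Endpoint term: (f(5) + f(17))/2 = (3.65808 + 5.87504)/2 = 4.76656.
Running total after boundary: 68.1175.
Correction k=1: B_{2}/2! · (f^{(1)}(17) − f^{(1)}(5)) = 1/12 · (-0.0215994 − 0.502986) = -0.0437154.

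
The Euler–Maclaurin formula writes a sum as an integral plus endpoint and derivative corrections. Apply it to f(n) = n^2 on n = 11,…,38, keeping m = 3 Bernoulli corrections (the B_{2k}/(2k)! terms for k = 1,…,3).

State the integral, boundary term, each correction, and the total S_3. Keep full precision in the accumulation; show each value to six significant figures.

∫_11^38 x^2 dx evaluates to 17847.0.
½[f(11) + f(38)] = ½[121.000 + 1444.00] = 782.500.
Running total after boundary: 18629.5.
Correction k=1: B_{2}/2! · (f^{(1)}(38) − f^{(1)}(11)) = 1/12 · (76.0000 − 22.0000) = 4.50000.
Partial sum through k=1: 18634.0.
Correction k=2: B_{4}/4! · (f^{(3)}(38) − f^{(3)}(11)) = −1/720 · (0.00000 − 0.00000) = 0.00000.
Partial sum through k=2: 18634.0.
Correction k=3: B_{6}/6! · (f^{(5)}(38) − f^{(5)}(11)) = 1/30240 · (0.00000 − 0.00000) = 0.00000.

S_3 ≈ 18634.0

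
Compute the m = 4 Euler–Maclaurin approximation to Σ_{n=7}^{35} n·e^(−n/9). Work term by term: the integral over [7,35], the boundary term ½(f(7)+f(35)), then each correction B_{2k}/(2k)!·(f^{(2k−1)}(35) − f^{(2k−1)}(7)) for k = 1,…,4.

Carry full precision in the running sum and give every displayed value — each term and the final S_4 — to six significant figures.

S_4 ≈ 60.0047

Integral: ∫_7^35 x·e^(−x/9) dx = 58.0520.
Endpoint term: (f(7) + f(35))/2 = (3.21598 + 0.716383)/2 = 1.96618.
So far: 60.0181.
Order-1 term: 1/12 · (-0.0591300 − 0.102095) = -0.0134354.
After k=1: 60.0047.
Order-2 term: −1/720 · (-0.000224615 − 0.0126043) = 1.78179e-05.
After k=2: 60.0047.
Order-3 term: 1/30240 · (3.46629e-06 − 0.000295656) = -9.66235e-09.
After k=3: 60.0047.
Order-4 term: −1/1209600 · (1.19822e-07 − 5.37905e-06) = 4.34791e-12.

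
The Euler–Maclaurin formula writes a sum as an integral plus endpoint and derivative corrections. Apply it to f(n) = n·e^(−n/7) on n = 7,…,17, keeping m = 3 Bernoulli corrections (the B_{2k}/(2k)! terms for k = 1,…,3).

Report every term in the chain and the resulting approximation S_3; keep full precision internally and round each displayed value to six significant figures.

S_3 ≈ 23.2673

The integral term ∫_7^17 x·e^(−x/7) dx = 21.2409.
Endpoint term: (f(7) + f(17))/2 = (2.57516 + 1.49877)/2 = 2.03696.
So far: 23.2778.
k=1: B_{2}/(2)! × [f^{(1)}(17) − f^{(1)}(7)] = 1/12 × (-0.125947 − 0.00000) = -0.0104956.
Running total after k=1: 23.2673.
k=2: B_{4}/(4)! × [f^{(3)}(17) − f^{(3)}(7)] = −1/720 × (0.00102814 − 0.0150155) = 1.94269e-05.
Running total after k=2: 23.2673.
k=3: B_{6}/(6)! × [f^{(5)}(17) − f^{(5)}(7)] = 1/30240 × (9.44207e-05 − 0.000612877) = -1.71447e-08.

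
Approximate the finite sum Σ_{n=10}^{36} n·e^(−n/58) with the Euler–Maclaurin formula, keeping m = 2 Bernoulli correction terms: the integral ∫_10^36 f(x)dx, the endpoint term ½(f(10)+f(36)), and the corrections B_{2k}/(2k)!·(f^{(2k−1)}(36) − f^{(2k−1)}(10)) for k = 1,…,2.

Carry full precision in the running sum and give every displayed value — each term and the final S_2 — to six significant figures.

S_2 ≈ 402.384

∫_10^36 x·e^(−x/58) dx evaluates to 388.541.
Endpoint term: (f(10) + f(36))/2 = (8.41631 + 19.3526)/2 = 13.8845.
Running total after boundary: 402.425.
Order-1 term: 1/12 · (0.203907 − 0.696522) = -0.0410512.
After k=1: 402.384.
Order-2 term: −1/720 · (0.000380218 − 0.000707427) = 4.54456e-07.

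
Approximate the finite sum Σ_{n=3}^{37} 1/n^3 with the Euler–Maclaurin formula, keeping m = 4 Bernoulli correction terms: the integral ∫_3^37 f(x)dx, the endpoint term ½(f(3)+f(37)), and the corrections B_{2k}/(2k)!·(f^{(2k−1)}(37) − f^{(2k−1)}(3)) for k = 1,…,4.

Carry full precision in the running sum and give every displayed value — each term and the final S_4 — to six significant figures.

Integral: ∫_3^37 1/x^3 dx = 0.0551903.
Boundary: ½(f(3) + f(37)) = ½(0.0370370 + 1.97422e-05) = 0.0185284.
Integral + boundary = 0.0737187.
Order-1 term: 1/12 · (-1.60072e-06 − (-0.0370370)) = 0.00308629.
Running total after k=1: 0.0768050.
Order-2 term: −1/720 · (-2.33852e-08 − (-0.0823045)) = -0.000114312.
Running total after k=2: 0.0766907.
Order-3 term: 1/30240 · (-7.17442e-10 − (-0.384088)) = 1.27013e-05.
Running total after k=3: 0.0767034.
Order-4 term: −1/1209600 · (-3.77325e-11 − (-3.07270)) = -2.54026e-06.

S_4 ≈ 0.0767009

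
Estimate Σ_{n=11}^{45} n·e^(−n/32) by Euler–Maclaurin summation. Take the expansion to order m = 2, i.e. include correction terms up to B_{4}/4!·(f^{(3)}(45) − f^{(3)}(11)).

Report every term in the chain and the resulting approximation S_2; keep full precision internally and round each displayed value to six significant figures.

S_2 ≈ 381.268

∫_11^45 x·e^(−x/32) dx evaluates to 371.901.
½[f(11) + f(45)] = ½[7.80017 + 11.0277] = 9.41395.
Integral + boundary = 381.315.
k=1: B_{2}/(2)! × [f^{(1)}(45) − f^{(1)}(11)] = 1/12 × (-0.0995558 − 0.465351) = -0.0470756.
Partial sum through k=1: 381.268.
k=2: B_{4}/(4)! × [f^{(3)}(45) − f^{(3)}(11)] = −1/720 × (0.000381411 − 0.00183942) = 2.02501e-06.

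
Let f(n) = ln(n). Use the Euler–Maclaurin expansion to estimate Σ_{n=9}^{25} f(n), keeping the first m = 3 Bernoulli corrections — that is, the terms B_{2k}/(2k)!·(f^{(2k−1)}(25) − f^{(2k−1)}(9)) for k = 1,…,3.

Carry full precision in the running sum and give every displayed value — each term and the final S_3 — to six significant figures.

S_3 ≈ 47.3990

∫_9^25 ln(x) dx evaluates to 44.6969.
Endpoint term: (f(9) + f(25))/2 = (2.19722 + 3.21888)/2 = 2.70805.
Integral + boundary = 47.4049.
Order-1 term: 1/12 · (0.0400000 − 0.111111) = -0.00592593.
Running total after k=1: 47.3990.
Order-2 term: −1/720 · (0.000128000 − 0.00274348) = 3.63262e-06.
Running total after k=2: 47.3990.
Order-3 term: 1/30240 · (2.45760e-06 − 0.000406442) = -1.33593e-08.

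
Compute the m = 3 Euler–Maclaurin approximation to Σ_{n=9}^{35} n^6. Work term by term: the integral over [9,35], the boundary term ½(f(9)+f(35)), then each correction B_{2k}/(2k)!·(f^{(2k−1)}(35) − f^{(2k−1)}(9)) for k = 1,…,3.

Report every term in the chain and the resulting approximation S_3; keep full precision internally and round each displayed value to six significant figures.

Integral: ∫_9^35 x^6 dx = 9.19064e+09.
½[f(9) + f(35)] = ½[531441 + 1.83827e+09] = 9.19399e+08.
Integral + boundary = 1.01100e+10.
Correction k=1: B_{2}/2! · (f^{(1)}(35) − f^{(1)}(9)) = 1/12 · (3.15131e+08 − 354294) = 2.62314e+07.
Running total after k=1: 1.01363e+10.
Correction k=2: B_{4}/4! · (f^{(3)}(35) − f^{(3)}(9)) = −1/720 · (5.14500e+06 − 87480.0) = -7024.33.
Running total after k=2: 1.01363e+10.
Correction k=3: B_{6}/6! · (f^{(5)}(35) − f^{(5)}(9)) = 1/30240 · (25200.0 − 6480.00) = 0.619048.

S_3 ≈ 1.01363e+10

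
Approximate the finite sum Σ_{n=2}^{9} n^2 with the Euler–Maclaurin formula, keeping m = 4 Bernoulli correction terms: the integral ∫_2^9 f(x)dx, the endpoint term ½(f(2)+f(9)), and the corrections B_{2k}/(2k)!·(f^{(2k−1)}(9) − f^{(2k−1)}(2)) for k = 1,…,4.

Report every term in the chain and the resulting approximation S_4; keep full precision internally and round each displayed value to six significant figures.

Integral: ∫_2^9 x^2 dx = 240.333.
½[f(2) + f(9)] = ½[4.00000 + 81.0000] = 42.5000.
Running total after boundary: 282.833.
k=1: B_{2}/(2)! × [f^{(1)}(9) − f^{(1)}(2)] = 1/12 × (18.0000 − 4.00000) = 1.16667.
Running total after k=1: 284.000.
k=2: B_{4}/(4)! × [f^{(3)}(9) − f^{(3)}(2)] = −1/720 × (0.00000 − 0.00000) = 0.00000.
Running total after k=2: 284.000.
k=3: B_{6}/(6)! × [f^{(5)}(9) − f^{(5)}(2)] = 1/30240 × (0.00000 − 0.00000) = 0.00000.
Running total after k=3: 284.000.
k=4: B_{8}/(8)! × [f^{(7)}(9) − f^{(7)}(2)] = −1/1209600 × (0.00000 − 0.00000) = 0.00000.

S_4 ≈ 284.000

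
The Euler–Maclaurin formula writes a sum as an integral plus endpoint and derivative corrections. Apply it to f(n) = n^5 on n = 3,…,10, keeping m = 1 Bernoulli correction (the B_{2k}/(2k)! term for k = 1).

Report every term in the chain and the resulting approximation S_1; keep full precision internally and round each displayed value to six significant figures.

S_1 ≈ 220800

The integral term ∫_3^10 x^5 dx = 166545.
Boundary: ½(f(3) + f(10)) = ½(243.000 + 100000) = 50121.5.
So far: 216667.
k=1: B_{2}/(2)! × [f^{(1)}(10) − f^{(1)}(3)] = 1/12 × (50000.0 − 405.000) = 4132.92.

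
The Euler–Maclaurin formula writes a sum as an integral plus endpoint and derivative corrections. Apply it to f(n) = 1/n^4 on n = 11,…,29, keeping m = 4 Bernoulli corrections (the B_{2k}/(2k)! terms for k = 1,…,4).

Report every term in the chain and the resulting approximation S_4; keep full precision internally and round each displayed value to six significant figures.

S_4 ≈ 0.000273674

∫_11^29 1/x^4 dx evaluates to 0.000236771.
Boundary: ½(f(11) + f(29)) = ½(6.83013e-05 + 1.41387e-06) = 3.48576e-05.
So far: 0.000271629.
Correction k=1: B_{2}/2! · (f^{(1)}(29) − f^{(1)}(11)) = 1/12 · (-1.95016e-07 − (-2.48369e-05)) = 2.05349e-06.
Running total after k=1: 0.000273682.
Correction k=2: B_{4}/4! · (f^{(3)}(29) − f^{(3)}(11)) = −1/720 · (-6.95657e-09 − (-6.15790e-06)) = -8.54297e-09.
Running total after k=2: 0.000273673.
Correction k=3: B_{6}/6! · (f^{(5)}(29) − f^{(5)}(11)) = 1/30240 · (-4.63220e-10 − (-2.84994e-06)) = 9.42286e-11.
Running total after k=3: 0.000273674.
Correction k=4: B_{8}/8! · (f^{(7)}(29) − f^{(7)}(11)) = −1/1209600 · (-4.95717e-11 − (-2.11979e-06)) = -1.75243e-12.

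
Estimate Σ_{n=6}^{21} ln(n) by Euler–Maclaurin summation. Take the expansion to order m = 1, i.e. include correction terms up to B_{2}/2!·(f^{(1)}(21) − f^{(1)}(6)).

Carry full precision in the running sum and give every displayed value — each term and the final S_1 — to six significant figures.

Integral: ∫_6^21 ln(x) dx = 38.1844.
½[f(6) + f(21)] = ½[1.79176 + 3.04452] = 2.41814.
Integral + boundary = 40.6026.
k=1: B_{2}/(2)! × [f^{(1)}(21) − f^{(1)}(6)] = 1/12 × (0.0476190 − 0.166667) = -0.00992063.

S_1 ≈ 40.5926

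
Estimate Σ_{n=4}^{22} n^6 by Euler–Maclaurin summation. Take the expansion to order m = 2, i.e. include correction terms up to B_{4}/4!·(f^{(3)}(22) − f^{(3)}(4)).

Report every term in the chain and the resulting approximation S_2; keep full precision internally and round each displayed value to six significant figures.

The integral term ∫_4^22 x^6 dx = 3.56335e+08.
Boundary: ½(f(4) + f(22)) = ½(4096.00 + 1.13380e+08) = 5.66920e+07.
So far: 4.13027e+08.
Correction k=1: B_{2}/2! · (f^{(1)}(22) − f^{(1)}(4)) = 1/12 · (3.09218e+07 − 6144.00) = 2.57630e+06.
After k=1: 4.15603e+08.
Correction k=2: B_{4}/4! · (f^{(3)}(22) − f^{(3)}(4)) = −1/720 · (1.27776e+06 − 7680.00) = -1764.00.

S_2 ≈ 4.15601e+08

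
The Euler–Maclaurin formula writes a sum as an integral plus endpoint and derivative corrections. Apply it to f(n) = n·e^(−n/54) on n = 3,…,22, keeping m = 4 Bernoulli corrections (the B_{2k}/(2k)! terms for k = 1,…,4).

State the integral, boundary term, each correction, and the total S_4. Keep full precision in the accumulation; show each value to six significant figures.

S_4 ≈ 189.669

Integral: ∫_3^22 x·e^(−x/54) dx = 180.972.
Endpoint term: (f(3) + f(22))/2 = (2.83788 + 14.6382)/2 = 8.73804.
So far: 189.710.
k=1: B_{2}/(2)! × [f^{(1)}(22) − f^{(1)}(3)] = 1/12 × (0.394295 − 0.893406) = -0.0415926.
Partial sum through k=1: 189.669.
k=2: B_{4}/(4)! × [f^{(3)}(22) − f^{(3)}(3)] = −1/720 × (0.000591578 − 0.000955187) = 5.05012e-07.
Partial sum through k=2: 189.669.
k=3: B_{6}/(6)! × [f^{(5)}(22) − f^{(5)}(3)] = 1/30240 × (3.59375e-07 − 5.50066e-07) = -6.30592e-12.
Partial sum through k=3: 189.669.
k=4: B_{8}/(8)! × [f^{(7)}(22) − f^{(7)}(3)] = −1/1209600 × (1.76913e-10 − 2.64940e-10) = 7.27739e-17.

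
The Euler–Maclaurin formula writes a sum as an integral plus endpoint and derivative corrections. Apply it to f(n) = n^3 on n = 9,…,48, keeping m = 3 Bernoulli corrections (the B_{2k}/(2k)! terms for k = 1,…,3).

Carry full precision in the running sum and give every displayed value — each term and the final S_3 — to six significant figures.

The integral term ∫_9^48 x^3 dx = 1.32546e+06.
Boundary: ½(f(9) + f(48)) = ½(729.000 + 110592) = 55660.5.
Integral + boundary = 1.38112e+06.
k=1: B_{2}/(2)! × [f^{(1)}(48) − f^{(1)}(9)] = 1/12 × (6912.00 − 243.000) = 555.750.
After k=1: 1.38168e+06.
k=2: B_{4}/(4)! × [f^{(3)}(48) − f^{(3)}(9)] = −1/720 × (6.00000 − 6.00000) = 0.00000.
After k=2: 1.38168e+06.
k=3: B_{6}/(6)! × [f^{(5)}(48) − f^{(5)}(9)] = 1/30240 × (0.00000 − 0.00000) = 0.00000.

S_3 ≈ 1.38168e+06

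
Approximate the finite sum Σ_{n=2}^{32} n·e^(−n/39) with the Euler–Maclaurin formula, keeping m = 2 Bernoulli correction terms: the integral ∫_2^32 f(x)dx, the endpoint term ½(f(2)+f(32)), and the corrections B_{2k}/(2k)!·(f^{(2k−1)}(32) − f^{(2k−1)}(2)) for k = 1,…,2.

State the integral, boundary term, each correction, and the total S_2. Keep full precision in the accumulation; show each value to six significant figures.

∫_2^32 x·e^(−x/39) dx evaluates to 300.137.
Endpoint term: (f(2) + f(32))/2 = (1.90002 + 14.0866)/2 = 7.99330.
Integral + boundary = 308.130.
Order-1 term: 1/12 · (0.0790113 − 0.901292) = -0.0685234.
Partial sum through k=1: 308.062.
Order-2 term: −1/720 · (0.000630784 − 0.00184176) = 1.68191e-06.

S_2 ≈ 308.062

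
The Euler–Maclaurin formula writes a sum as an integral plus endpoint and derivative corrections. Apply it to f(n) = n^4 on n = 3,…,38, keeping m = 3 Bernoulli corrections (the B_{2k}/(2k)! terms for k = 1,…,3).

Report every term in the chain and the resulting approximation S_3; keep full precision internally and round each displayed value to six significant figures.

S_3 ≈ 1.69079e+07

Integral: ∫_3^38 x^4 dx = 1.58470e+07.
Endpoint term: (f(3) + f(38))/2 = (81.0000 + 2.08514e+06)/2 = 1.04261e+06.
So far: 1.68896e+07.
k=1: B_{2}/(2)! × [f^{(1)}(38) − f^{(1)}(3)] = 1/12 × (219488 − 108.000) = 18281.7.
Partial sum through k=1: 1.69079e+07.
k=2: B_{4}/(4)! × [f^{(3)}(38) − f^{(3)}(3)] = −1/720 × (912.000 − 72.0000) = -1.16667.
Partial sum through k=2: 1.69079e+07.
k=3: B_{6}/(6)! × [f^{(5)}(38) − f^{(5)}(3)] = 1/30240 × (0.00000 − 0.00000) = 0.00000.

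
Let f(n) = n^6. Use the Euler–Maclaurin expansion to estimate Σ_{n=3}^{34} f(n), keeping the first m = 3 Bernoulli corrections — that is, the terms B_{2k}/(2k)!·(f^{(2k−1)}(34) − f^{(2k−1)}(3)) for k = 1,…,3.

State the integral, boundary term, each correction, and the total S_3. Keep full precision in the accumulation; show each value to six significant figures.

S_3 ≈ 8.29845e+09

∫_3^34 x^6 dx evaluates to 7.50334e+09.
Boundary: ½(f(3) + f(34)) = ½(729.000 + 1.54480e+09) = 7.72403e+08.
Running total after boundary: 8.27574e+09.
k=1: B_{2}/(2)! × [f^{(1)}(34) − f^{(1)}(3)] = 1/12 × (2.72613e+08 − 1458.00) = 2.27176e+07.
After k=1: 8.29846e+09.
k=2: B_{4}/(4)! × [f^{(3)}(34) − f^{(3)}(3)] = −1/720 × (4.71648e+06 − 3240.00) = -6546.17.
After k=2: 8.29845e+09.
k=3: B_{6}/(6)! × [f^{(5)}(34) − f^{(5)}(3)] = 1/30240 × (24480.0 − 2160.00) = 0.738095.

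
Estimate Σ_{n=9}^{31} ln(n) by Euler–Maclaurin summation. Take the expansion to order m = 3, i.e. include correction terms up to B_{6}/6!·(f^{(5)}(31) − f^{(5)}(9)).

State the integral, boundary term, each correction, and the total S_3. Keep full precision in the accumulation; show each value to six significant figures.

S_3 ≈ 67.4876

The integral term ∫_9^31 ln(x) dx = 64.6786.
Boundary: ½(f(9) + f(31)) = ½(2.19722 + 3.43399) = 2.81561.
Running total after boundary: 67.4942.
Correction k=1: B_{2}/2! · (f^{(1)}(31) − f^{(1)}(9)) = 1/12 · (0.0322581 − 0.111111) = -0.00657109.
Partial sum through k=1: 67.4876.
Correction k=2: B_{4}/4! · (f^{(3)}(31) − f^{(3)}(9)) = −1/720 · (6.71344e-05 − 0.00274348) = 3.71715e-06.
Partial sum through k=2: 67.4876.
Correction k=3: B_{6}/6! · (f^{(5)}(31) − f^{(5)}(9)) = 1/30240 · (8.38306e-07 − 0.000406442) = -1.34128e-08.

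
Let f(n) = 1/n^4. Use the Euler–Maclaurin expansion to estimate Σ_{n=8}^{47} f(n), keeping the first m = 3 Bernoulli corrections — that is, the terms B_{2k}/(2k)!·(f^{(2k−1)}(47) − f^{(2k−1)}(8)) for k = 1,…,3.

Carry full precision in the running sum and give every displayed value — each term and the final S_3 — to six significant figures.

S_3 ≈ 0.000780097

The integral term ∫_8^47 1/x^4 dx = 0.000647831.
½[f(8) + f(47)] = ½[0.000244141 + 2.04931e-07] = 0.000122173.
Integral + boundary = 0.000770004.
k=1: B_{2}/(2)! × [f^{(1)}(47) − f^{(1)}(8)] = 1/12 × (-1.74410e-08 − (-0.000122070)) = 1.01711e-05.
Partial sum through k=1: 0.000780175.
k=2: B_{4}/(4)! × [f^{(3)}(47) − f^{(3)}(8)] = −1/720 × (-2.36862e-10 − (-5.72205e-05)) = -7.94725e-08.
Partial sum through k=2: 0.000780095.
k=3: B_{6}/(6)! × [f^{(5)}(47) − f^{(5)}(8)] = 1/30240 × (-6.00466e-12 − (-5.00679e-05)) = 1.65568e-09.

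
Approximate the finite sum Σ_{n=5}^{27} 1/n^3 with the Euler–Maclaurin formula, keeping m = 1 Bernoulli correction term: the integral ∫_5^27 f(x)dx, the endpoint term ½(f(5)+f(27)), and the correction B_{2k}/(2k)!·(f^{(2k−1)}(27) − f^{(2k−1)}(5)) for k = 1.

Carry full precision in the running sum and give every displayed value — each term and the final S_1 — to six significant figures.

Integral: ∫_5^27 1/x^3 dx = 0.0193141.
Boundary: ½(f(5) + f(27)) = ½(0.00800000 + 5.08053e-05) = 0.00402540.
Running total after boundary: 0.0233395.
Order-1 term: 1/12 · (-5.64503e-06 − (-0.00480000)) = 0.000399530.

S_1 ≈ 0.0237391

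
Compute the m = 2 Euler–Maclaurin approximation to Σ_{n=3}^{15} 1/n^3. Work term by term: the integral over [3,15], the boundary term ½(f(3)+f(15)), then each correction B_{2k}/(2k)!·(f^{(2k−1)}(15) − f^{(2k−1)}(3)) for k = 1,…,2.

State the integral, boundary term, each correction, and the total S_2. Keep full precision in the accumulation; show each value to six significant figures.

∫_3^15 1/x^3 dx evaluates to 0.0533333.
Boundary: ½(f(3) + f(15)) = ½(0.0370370 + 0.000296296) = 0.0186667.
Running total after boundary: 0.0720000.
Correction k=1: B_{2}/2! · (f^{(1)}(15) − f^{(1)}(3)) = 1/12 · (-5.92593e-05 − (-0.0370370)) = 0.00308148.
After k=1: 0.0750815.
Correction k=2: B_{4}/4! · (f^{(3)}(15) − f^{(3)}(3)) = −1/720 · (-5.26749e-06 − (-0.0823045)) = -0.000114305.

S_2 ≈ 0.0749672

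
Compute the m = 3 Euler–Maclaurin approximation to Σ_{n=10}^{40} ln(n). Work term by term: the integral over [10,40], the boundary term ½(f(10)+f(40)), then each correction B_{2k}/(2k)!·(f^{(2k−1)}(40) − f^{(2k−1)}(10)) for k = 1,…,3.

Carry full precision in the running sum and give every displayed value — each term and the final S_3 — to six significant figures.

∫_10^40 ln(x) dx evaluates to 94.5293.
Endpoint term: (f(10) + f(40))/2 = (2.30259 + 3.68888)/2 = 2.99573.
Integral + boundary = 97.5251.
Order-1 term: 1/12 · (0.0250000 − 0.100000) = -0.00625000.
Partial sum through k=1: 97.5188.
Order-2 term: −1/720 · (3.12500e-05 − 0.00200000) = 2.73437e-06.
Partial sum through k=2: 97.5188.
Order-3 term: 1/30240 · (2.34375e-07 − 0.000240000) = -7.92876e-09.

S_3 ≈ 97.5188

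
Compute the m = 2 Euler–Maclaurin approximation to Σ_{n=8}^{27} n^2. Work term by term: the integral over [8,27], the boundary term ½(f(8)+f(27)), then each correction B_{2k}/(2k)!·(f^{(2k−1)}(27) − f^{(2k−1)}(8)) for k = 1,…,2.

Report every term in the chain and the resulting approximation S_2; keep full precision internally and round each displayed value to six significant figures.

S_2 ≈ 6790.00

Integral: ∫_8^27 x^2 dx = 6390.33.
½[f(8) + f(27)] = ½[64.0000 + 729.000] = 396.500.
Running total after boundary: 6786.83.
Correction k=1: B_{2}/2! · (f^{(1)}(27) − f^{(1)}(8)) = 1/12 · (54.0000 − 16.0000) = 3.16667.
Partial sum through k=1: 6790.00.
Correction k=2: B_{4}/4! · (f^{(3)}(27) − f^{(3)}(8)) = −1/720 · (0.00000 − 0.00000) = 0.00000.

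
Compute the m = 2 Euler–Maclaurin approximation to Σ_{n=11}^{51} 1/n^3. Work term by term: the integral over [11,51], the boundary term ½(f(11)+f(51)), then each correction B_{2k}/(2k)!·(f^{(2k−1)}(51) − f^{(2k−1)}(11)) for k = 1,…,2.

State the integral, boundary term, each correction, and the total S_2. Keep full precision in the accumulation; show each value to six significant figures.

The integral term ∫_11^51 1/x^3 dx = 0.00394000.
Endpoint term: (f(11) + f(51))/2 = (0.000751315 + 7.53858e-06)/2 = 0.000379427.
Integral + boundary = 0.00431942.
k=1: B_{2}/(2)! × [f^{(1)}(51) − f^{(1)}(11)] = 1/12 × (-4.43446e-07 − (-0.000204904)) = 1.70384e-05.
After k=1: 0.00433646.
k=2: B_{4}/(4)! × [f^{(3)}(51) − f^{(3)}(11)] = −1/720 × (-3.40981e-09 − (-3.38684e-05)) = -4.70348e-08.

S_2 ≈ 0.00433642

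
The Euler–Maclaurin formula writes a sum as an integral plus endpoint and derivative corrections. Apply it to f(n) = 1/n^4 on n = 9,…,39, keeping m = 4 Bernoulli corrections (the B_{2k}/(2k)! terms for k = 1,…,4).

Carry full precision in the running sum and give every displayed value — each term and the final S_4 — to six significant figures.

∫_9^39 1/x^4 dx evaluates to 0.000451628.
Boundary: ½(f(9) + f(39)) = ½(0.000152416 + 4.32257e-07) = 7.64240e-05.
Integral + boundary = 0.000528052.
Order-1 term: 1/12 · (-4.43340e-08 − (-6.77404e-05)) = 5.64133e-06.
Running total after k=1: 0.000533693.
Order-2 term: −1/720 · (-8.74438e-10 − (-2.50890e-05)) = -3.48446e-08.
Running total after k=2: 0.000533659.
Order-3 term: 1/30240 · (-3.21950e-11 − (-1.73455e-05)) = 5.73593e-10.
Running total after k=3: 0.000533659.
Order-4 term: −1/1209600 · (-1.90503e-12 − (-1.92728e-05)) = -1.59332e-11.

S_4 ≈ 0.000533659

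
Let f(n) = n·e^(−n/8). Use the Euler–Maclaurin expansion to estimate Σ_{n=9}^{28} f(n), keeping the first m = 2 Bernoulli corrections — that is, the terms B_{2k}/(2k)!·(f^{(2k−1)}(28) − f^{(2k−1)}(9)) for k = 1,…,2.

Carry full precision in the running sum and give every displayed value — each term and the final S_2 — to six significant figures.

∫_9^28 x·e^(−x/8) dx evaluates to 35.4559.
Boundary: ½(f(9) + f(28)) = ½(2.92187 + 0.845527) = 1.88370.
Integral + boundary = 37.3396.
Correction k=1: B_{2}/2! · (f^{(1)}(28) − f^{(1)}(9)) = 1/12 · (-0.0754935 − (-0.0405816)) = -0.00290933.
Running total after k=1: 37.3367.
Correction k=2: B_{4}/4! · (f^{(3)}(28) − f^{(3)}(9)) = −1/720 · (-0.000235917 − 0.00951130) = 1.35378e-05.

S_2 ≈ 37.3367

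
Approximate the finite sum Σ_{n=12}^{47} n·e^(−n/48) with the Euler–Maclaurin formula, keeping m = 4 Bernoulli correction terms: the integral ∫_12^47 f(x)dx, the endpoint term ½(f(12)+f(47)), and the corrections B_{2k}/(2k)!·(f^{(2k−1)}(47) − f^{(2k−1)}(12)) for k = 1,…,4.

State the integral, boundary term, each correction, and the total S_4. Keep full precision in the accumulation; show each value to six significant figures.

The integral term ∫_12^47 x·e^(−x/48) dx = 530.101.
½[f(12) + f(47)] = ½[9.34561 + 17.6543] = 13.5000.
So far: 543.601.
Correction k=1: B_{2}/2! · (f^{(1)}(47) − f^{(1)}(12)) = 1/12 · (0.00782550 − 0.584101) = -0.0480229.
Running total after k=1: 543.553.
Correction k=2: B_{4}/4! · (f^{(3)}(47) − f^{(3)}(12)) = −1/720 · (0.000329459 − 0.000929558) = 8.33471e-07.
Running total after k=2: 543.553.
Correction k=3: B_{6}/6! · (f^{(5)}(47) − f^{(5)}(12)) = 1/30240 · (2.84515e-07 − 6.96875e-07) = -1.36363e-11.
Running total after k=3: 543.553.
Correction k=4: B_{8}/8! · (f^{(7)}(47) − f^{(7)}(12)) = −1/1209600 · (1.84911e-10 − 4.29816e-10) = 2.02468e-16.

S_4 ≈ 543.553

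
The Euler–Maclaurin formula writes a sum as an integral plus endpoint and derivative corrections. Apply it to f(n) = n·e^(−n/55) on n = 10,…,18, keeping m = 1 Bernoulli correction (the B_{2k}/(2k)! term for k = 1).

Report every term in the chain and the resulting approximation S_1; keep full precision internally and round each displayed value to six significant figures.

Integral: ∫_10^18 x·e^(−x/55) dx = 86.3049.
Boundary: ½(f(10) + f(18)) = ½(8.33753 + 12.9760) = 10.6567.
Running total after boundary: 96.9617.
k=1: B_{2}/(2)! × [f^{(1)}(18) − f^{(1)}(10)] = 1/12 × (0.484960 − 0.682161) = -0.0164334.

S_1 ≈ 96.9452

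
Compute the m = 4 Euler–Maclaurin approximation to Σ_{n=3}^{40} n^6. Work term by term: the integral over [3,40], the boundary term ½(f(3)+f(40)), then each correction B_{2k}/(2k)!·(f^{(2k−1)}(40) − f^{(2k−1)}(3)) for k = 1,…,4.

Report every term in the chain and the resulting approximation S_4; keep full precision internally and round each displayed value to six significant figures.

S_4 ≈ 2.55049e+10

∫_3^40 x^6 dx evaluates to 2.34057e+10.
½[f(3) + f(40)] = ½[729.000 + 4.09600e+09] = 2.04800e+09.
Running total after boundary: 2.54537e+10.
Correction k=1: B_{2}/2! · (f^{(1)}(40) − f^{(1)}(3)) = 1/12 · (6.14400e+08 − 1458.00) = 5.11999e+07.
Running total after k=1: 2.55049e+10.
Correction k=2: B_{4}/4! · (f^{(3)}(40) − f^{(3)}(3)) = −1/720 · (7.68000e+06 − 3240.00) = -10662.2.
Running total after k=2: 2.55049e+10.
Correction k=3: B_{6}/6! · (f^{(5)}(40) − f^{(5)}(3)) = 1/30240 · (28800.0 − 2160.00) = 0.880952.
Running total after k=3: 2.55049e+10.
Correction k=4: B_{8}/8! · (f^{(7)}(40) − f^{(7)}(3)) = −1/1209600 · (0.00000 − 0.00000) = 0.00000.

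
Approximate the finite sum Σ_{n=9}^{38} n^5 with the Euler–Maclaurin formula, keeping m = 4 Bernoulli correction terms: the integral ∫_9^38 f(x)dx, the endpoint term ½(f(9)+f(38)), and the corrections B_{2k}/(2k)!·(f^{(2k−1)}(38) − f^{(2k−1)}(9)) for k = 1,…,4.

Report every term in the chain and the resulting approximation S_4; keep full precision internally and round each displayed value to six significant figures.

S_4 ≈ 5.42247e+08

∫_9^38 x^5 dx evaluates to 5.01734e+08.
½[f(9) + f(38)] = ½[59049.0 + 7.92352e+07] = 3.96471e+07.
So far: 5.41381e+08.
k=1: B_{2}/(2)! × [f^{(1)}(38) − f^{(1)}(9)] = 1/12 × (1.04257e+07 − 32805.0) = 866073.
Partial sum through k=1: 5.42247e+08.
k=2: B_{4}/(4)! × [f^{(3)}(38) − f^{(3)}(9)] = −1/720 × (86640.0 − 4860.00) = -113.583.
Partial sum through k=2: 5.42247e+08.
k=3: B_{6}/(6)! × [f^{(5)}(38) − f^{(5)}(9)] = 1/30240 × (120.000 − 120.000) = 0.00000.
Partial sum through k=3: 5.42247e+08.
k=4: B_{8}/(8)! × [f^{(7)}(38) − f^{(7)}(9)] = −1/1209600 × (0.00000 − 0.00000) = 0.00000.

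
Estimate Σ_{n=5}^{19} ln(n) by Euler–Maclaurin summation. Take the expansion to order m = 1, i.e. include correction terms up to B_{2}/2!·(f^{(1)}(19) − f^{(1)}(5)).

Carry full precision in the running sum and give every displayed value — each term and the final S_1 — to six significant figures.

Integral: ∫_5^19 ln(x) dx = 33.8972.
Boundary: ½(f(5) + f(19)) = ½(1.60944 + 2.94444) = 2.27694.
So far: 36.1741.
Order-1 term: 1/12 · (0.0526316 − 0.200000) = -0.0122807.

S_1 ≈ 36.1618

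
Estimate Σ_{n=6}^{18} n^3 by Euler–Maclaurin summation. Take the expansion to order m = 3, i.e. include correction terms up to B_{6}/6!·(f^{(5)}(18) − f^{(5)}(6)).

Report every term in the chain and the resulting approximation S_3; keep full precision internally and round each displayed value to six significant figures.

S_3 ≈ 29016.0

The integral term ∫_6^18 x^3 dx = 25920.0.
½[f(6) + f(18)] = ½[216.000 + 5832.00] = 3024.00.
Running total after boundary: 28944.0.
k=1: B_{2}/(2)! × [f^{(1)}(18) − f^{(1)}(6)] = 1/12 × (972.000 − 108.000) = 72.0000.
Partial sum through k=1: 29016.0.
k=2: B_{4}/(4)! × [f^{(3)}(18) − f^{(3)}(6)] = −1/720 × (6.00000 − 6.00000) = 0.00000.
Partial sum through k=2: 29016.0.
k=3: B_{6}/(6)! × [f^{(5)}(18) − f^{(5)}(6)] = 1/30240 × (0.00000 − 0.00000) = 0.00000.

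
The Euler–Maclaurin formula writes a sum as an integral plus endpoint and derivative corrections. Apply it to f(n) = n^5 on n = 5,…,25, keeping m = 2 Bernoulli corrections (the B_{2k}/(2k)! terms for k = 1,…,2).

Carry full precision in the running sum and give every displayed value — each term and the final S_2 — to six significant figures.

The integral term ∫_5^25 x^5 dx = 4.06875e+07.
Boundary: ½(f(5) + f(25)) = ½(3125.00 + 9.76562e+06) = 4.88438e+06.
Running total after boundary: 4.55719e+07.
Order-1 term: 1/12 · (1.95312e+06 − 3125.00) = 162500.
Running total after k=1: 4.57344e+07.
Order-2 term: −1/720 · (37500.0 − 1500.00) = -50.0000.

S_2 ≈ 4.57343e+07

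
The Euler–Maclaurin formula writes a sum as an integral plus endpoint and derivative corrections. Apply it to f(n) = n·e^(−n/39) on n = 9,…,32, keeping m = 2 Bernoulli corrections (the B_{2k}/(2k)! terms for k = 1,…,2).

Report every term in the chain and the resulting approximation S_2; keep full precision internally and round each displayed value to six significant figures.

Integral: ∫_9^32 x·e^(−x/39) dx = 267.293.
½[f(9) + f(32)] = ½[7.14530 + 14.0866] = 10.6159.
So far: 277.909.
k=1: B_{2}/(2)! × [f^{(1)}(32) − f^{(1)}(9)] = 1/12 × (0.0790113 − 0.610710) = -0.0443082.
After k=1: 277.865.
k=2: B_{4}/(4)! × [f^{(3)}(32) − f^{(3)}(9)] = −1/720 × (0.000630784 − 0.00144547) = 1.13150e-06.

S_2 ≈ 277.865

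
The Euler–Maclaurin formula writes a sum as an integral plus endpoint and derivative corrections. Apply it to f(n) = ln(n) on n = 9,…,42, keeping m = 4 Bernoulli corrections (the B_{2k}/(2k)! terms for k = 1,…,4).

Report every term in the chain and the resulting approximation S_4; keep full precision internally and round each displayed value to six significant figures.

Integral: ∫_9^42 ln(x) dx = 104.207.
Boundary: ½(f(9) + f(42)) = ½(2.19722 + 3.73767) = 2.96745.
Running total after boundary: 107.175.
k=1: B_{2}/(2)! × [f^{(1)}(42) − f^{(1)}(9)] = 1/12 × (0.0238095 − 0.111111) = -0.00727513.
Running total after k=1: 107.167.
k=2: B_{4}/(4)! × [f^{(3)}(42) − f^{(3)}(9)] = −1/720 × (2.69949e-05 − 0.00274348) = 3.77290e-06.
Running total after k=2: 107.167.
k=3: B_{6}/(6)! × [f^{(5)}(42) − f^{(5)}(9)] = 1/30240 × (1.83639e-07 − 0.000406442) = -1.34345e-08.
Running total after k=3: 107.167.
k=4: B_{8}/(8)! × [f^{(7)}(42) − f^{(7)}(9)] = −1/1209600 × (3.12311e-09 − 0.000150534) = 1.24447e-10.

S_4 ≈ 107.167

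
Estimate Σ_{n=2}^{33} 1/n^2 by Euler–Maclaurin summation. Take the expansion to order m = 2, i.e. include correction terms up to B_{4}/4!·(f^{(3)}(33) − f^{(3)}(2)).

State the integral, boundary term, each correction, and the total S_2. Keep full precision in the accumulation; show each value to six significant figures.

S_2 ≈ 0.614943

Integral: ∫_2^33 1/x^2 dx = 0.469697.
Boundary: ½(f(2) + f(33)) = ½(0.250000 + 0.000918274) = 0.125459.
So far: 0.595156.
k=1: B_{2}/(2)! × [f^{(1)}(33) − f^{(1)}(2)] = 1/12 × (-5.56529e-05 − (-0.250000)) = 0.0208287.
After k=1: 0.615985.
k=2: B_{4}/(4)! × [f^{(3)}(33) − f^{(3)}(2)] = −1/720 × (-6.13256e-07 − (-0.750000)) = -0.00104167.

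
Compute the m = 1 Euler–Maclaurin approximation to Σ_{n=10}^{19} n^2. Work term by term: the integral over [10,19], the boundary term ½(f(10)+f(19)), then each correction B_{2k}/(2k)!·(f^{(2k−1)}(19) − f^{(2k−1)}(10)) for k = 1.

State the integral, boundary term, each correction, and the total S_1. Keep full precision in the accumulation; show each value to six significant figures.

Integral: ∫_10^19 x^2 dx = 1953.00.
Boundary: ½(f(10) + f(19)) = ½(100.000 + 361.000) = 230.500.
So far: 2183.50.
k=1: B_{2}/(2)! × [f^{(1)}(19) − f^{(1)}(10)] = 1/12 × (38.0000 − 20.0000) = 1.50000.

S_1 ≈ 2185.00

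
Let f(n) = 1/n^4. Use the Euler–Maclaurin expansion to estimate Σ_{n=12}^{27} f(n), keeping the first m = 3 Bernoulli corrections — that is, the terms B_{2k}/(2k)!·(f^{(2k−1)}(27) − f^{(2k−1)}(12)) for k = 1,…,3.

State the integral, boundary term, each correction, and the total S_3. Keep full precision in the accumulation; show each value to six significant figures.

S_3 ≈ 0.000202331

Integral: ∫_12^27 1/x^4 dx = 0.000175966.
Boundary: ½(f(12) + f(27)) = ½(4.82253e-05 + 1.88168e-06) = 2.50535e-05.
So far: 0.000201020.
Order-1 term: 1/12 · (-2.78767e-07 − (-1.60751e-05)) = 1.31636e-06.
Partial sum through k=1: 0.000202336.
Order-2 term: −1/720 · (-1.14719e-08 − (-3.34898e-06)) = -4.63543e-09.
Partial sum through k=2: 0.000202331.
Order-3 term: 1/30240 · (-8.81242e-10 − (-1.30238e-06)) = 4.30390e-11.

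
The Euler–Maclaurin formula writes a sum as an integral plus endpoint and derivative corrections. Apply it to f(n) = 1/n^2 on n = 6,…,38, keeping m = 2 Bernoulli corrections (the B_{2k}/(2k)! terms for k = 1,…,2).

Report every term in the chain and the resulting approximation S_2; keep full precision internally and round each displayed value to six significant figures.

S_2 ≈ 0.155350

Integral: ∫_6^38 1/x^2 dx = 0.140351.
Boundary: ½(f(6) + f(38)) = ½(0.0277778 + 0.000692521) = 0.0142351.
Running total after boundary: 0.154586.
k=1: B_{2}/(2)! × [f^{(1)}(38) − f^{(1)}(6)] = 1/12 × (-3.64485e-05 − (-0.00925926)) = 0.000768568.
After k=1: 0.155355.
k=2: B_{4}/(4)! × [f^{(3)}(38) − f^{(3)}(6)] = −1/720 × (-3.02896e-07 − (-0.00308642)) = -4.28627e-06.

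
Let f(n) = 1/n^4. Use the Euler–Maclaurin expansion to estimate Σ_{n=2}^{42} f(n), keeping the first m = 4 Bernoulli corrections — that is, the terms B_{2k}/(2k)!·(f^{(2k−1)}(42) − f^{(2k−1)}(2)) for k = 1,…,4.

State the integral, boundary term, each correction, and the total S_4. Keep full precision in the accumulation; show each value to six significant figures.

S_4 ≈ 0.0822168

∫_2^42 1/x^4 dx evaluates to 0.0416622.
½[f(2) + f(42)] = ½[0.0625000 + 3.21368e-07] = 0.0312502.
Integral + boundary = 0.0729123.
Correction k=1: B_{2}/2! · (f^{(1)}(42) − f^{(1)}(2)) = 1/12 · (-3.06065e-08 − (-0.125000)) = 0.0104167.
After k=1: 0.0833290.
Correction k=2: B_{4}/4! · (f^{(3)}(42) − f^{(3)}(2)) = −1/720 · (-5.20519e-10 − (-0.937500)) = -0.00130208.
After k=2: 0.0820269.
Correction k=3: B_{6}/6! · (f^{(5)}(42) − f^{(5)}(2)) = 1/30240 · (-1.65244e-11 − (-13.1250)) = 0.000434028.
After k=3: 0.0824609.
Correction k=4: B_{8}/8! · (f^{(7)}(42) − f^{(7)}(2)) = −1/1209600 · (-8.43082e-13 − (-295.312)) = -0.000244141.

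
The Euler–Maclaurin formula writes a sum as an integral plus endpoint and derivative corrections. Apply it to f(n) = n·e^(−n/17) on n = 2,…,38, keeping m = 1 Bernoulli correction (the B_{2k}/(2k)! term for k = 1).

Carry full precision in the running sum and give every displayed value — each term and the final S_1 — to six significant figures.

∫_2^38 x·e^(−x/17) dx evaluates to 187.142.
½[f(2) + f(38)] = ½[1.77802 + 4.06451] = 2.92126.
So far: 190.063.
k=1: B_{2}/(2)! × [f^{(1)}(38) − f^{(1)}(2)] = 1/12 × (-0.132128 − 0.784420) = -0.0763790.

S_1 ≈ 189.987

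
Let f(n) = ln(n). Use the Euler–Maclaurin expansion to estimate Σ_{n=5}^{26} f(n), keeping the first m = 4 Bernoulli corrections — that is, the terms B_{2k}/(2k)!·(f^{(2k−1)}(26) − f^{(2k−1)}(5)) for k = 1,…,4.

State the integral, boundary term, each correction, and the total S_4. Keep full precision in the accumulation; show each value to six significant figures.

∫_5^26 ln(x) dx evaluates to 55.6633.
½[f(5) + f(26)] = ½[1.60944 + 3.25810] = 2.43377.
Integral + boundary = 58.0971.
Correction k=1: B_{2}/2! · (f^{(1)}(26) − f^{(1)}(5)) = 1/12 · (0.0384615 − 0.200000) = -0.0134615.
Partial sum through k=1: 58.0836.
Correction k=2: B_{4}/4! · (f^{(3)}(26) − f^{(3)}(5)) = −1/720 · (0.000113792 − 0.0160000) = 2.20642e-05.
Partial sum through k=2: 58.0836.
Correction k=3: B_{6}/6! · (f^{(5)}(26) − f^{(5)}(5)) = 1/30240 · (2.01997e-06 − 0.00768000) = -2.53901e-07.
Partial sum through k=3: 58.0836.
Correction k=4: B_{8}/8! · (f^{(7)}(26) − f^{(7)}(5)) = −1/1209600 · (8.96436e-08 − 0.00921600) = 7.61897e-09.

S_4 ≈ 58.0836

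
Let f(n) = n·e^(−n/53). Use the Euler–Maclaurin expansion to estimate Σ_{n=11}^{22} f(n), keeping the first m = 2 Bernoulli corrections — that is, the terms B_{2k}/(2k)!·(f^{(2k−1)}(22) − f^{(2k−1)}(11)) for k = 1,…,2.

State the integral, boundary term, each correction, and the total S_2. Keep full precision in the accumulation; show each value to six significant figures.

S_2 ≈ 143.360

The integral term ∫_11^22 x·e^(−x/53) dx = 131.649.
Boundary: ½(f(11) + f(22)) = ½(8.93832 + 14.5261) = 11.7322.
Integral + boundary = 143.381.
Correction k=1: B_{2}/2! · (f^{(1)}(22) − f^{(1)}(11)) = 1/12 · (0.386200 − 0.643927) = -0.0214772.
After k=1: 143.360.
Correction k=2: B_{4}/4! · (f^{(3)}(22) − f^{(3)}(11)) = −1/720 · (0.000607603 − 0.000807788) = 2.78035e-07.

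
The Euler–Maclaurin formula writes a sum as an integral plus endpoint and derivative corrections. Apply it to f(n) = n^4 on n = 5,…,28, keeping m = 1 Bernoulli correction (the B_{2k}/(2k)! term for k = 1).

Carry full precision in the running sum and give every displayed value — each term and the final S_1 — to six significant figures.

S_1 ≈ 3.75636e+06

The integral term ∫_5^28 x^4 dx = 3.44145e+06.
Boundary: ½(f(5) + f(28)) = ½(625.000 + 614656) = 307640.
Running total after boundary: 3.74909e+06.
Order-1 term: 1/12 · (87808.0 − 500.000) = 7275.67.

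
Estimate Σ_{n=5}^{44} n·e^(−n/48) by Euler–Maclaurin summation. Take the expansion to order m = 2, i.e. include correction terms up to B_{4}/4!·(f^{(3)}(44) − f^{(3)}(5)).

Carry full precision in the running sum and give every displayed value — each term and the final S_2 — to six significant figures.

The integral term ∫_5^44 x·e^(−x/48) dx = 526.599.
Endpoint term: (f(5) + f(44))/2 = (4.50538 + 17.5934)/2 = 11.0494.
Running total after boundary: 537.648.
Correction k=1: B_{2}/2! · (f^{(1)}(44) − f^{(1)}(5)) = 1/12 · (0.0333208 − 0.807213) = -0.0644910.
Partial sum through k=1: 537.584.
Correction k=2: B_{4}/4! · (f^{(3)}(44) − f^{(3)}(5)) = −1/720 · (0.000361554 − 0.00113254) = 1.07081e-06.

S_2 ≈ 537.584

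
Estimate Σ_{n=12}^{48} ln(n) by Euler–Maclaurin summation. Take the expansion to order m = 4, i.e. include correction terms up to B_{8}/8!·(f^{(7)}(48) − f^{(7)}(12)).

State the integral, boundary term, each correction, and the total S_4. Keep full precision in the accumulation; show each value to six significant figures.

S_4 ≈ 123.172

∫_12^48 ln(x) dx evaluates to 119.999.
Boundary: ½(f(12) + f(48)) = ½(2.48491 + 3.87120) = 3.17805.
So far: 123.177.
Order-1 term: 1/12 · (0.0208333 − 0.0833333) = -0.00520833.
Partial sum through k=1: 123.172.
Order-2 term: −1/720 · (1.80845e-05 − 0.00115741) = 1.58239e-06.
Partial sum through k=2: 123.172.
Order-3 term: 1/30240 · (9.41901e-08 − 9.64506e-05) = -3.18639e-09.
Partial sum through k=3: 123.172.
Order-4 term: −1/1209600 · (1.22643e-09 − 2.00939e-05) = 1.66110e-11.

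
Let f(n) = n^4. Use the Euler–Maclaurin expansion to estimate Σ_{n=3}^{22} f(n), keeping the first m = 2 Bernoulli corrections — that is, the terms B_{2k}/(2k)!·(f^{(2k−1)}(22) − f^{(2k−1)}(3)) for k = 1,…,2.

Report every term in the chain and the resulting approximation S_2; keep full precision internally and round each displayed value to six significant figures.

Integral: ∫_3^22 x^4 dx = 1.03068e+06.
½[f(3) + f(22)] = ½[81.0000 + 234256] = 117168.
Running total after boundary: 1.14785e+06.
k=1: B_{2}/(2)! × [f^{(1)}(22) − f^{(1)}(3)] = 1/12 × (42592.0 − 108.000) = 3540.33.
Partial sum through k=1: 1.15139e+06.
k=2: B_{4}/(4)! × [f^{(3)}(22) − f^{(3)}(3)] = −1/720 × (528.000 − 72.0000) = -0.633333.

S_2 ≈ 1.15139e+06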